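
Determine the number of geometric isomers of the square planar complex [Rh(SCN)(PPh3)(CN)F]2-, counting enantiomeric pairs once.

3

The distinct arrangements are (3 in all): (CN/PPh3 trans, F/SCN trans); (CN/SCN trans, F/PPh3 trans); (CN/F trans, PPh3/SCN trans).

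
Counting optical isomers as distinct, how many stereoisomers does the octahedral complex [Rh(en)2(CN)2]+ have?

3

An octahedron has six vertices in three trans pairs; every non-trans pair is cis.
Each en is bidentate and must span two cis positions.
The distinct arrangements are (2 in all): CN trans; CN cis (chiral).
One of these lacks any improper symmetry element and so occurs as an enantiomeric pair, giving 2 + 1 = 3 stereoisomers in total.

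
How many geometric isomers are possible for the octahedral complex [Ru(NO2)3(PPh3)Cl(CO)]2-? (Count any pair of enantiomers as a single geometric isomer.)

4

An octahedron has six vertices in three trans pairs; every non-trans pair is cis.
Working through the distinct placements yields 4 geometric isomers: NO2 mer (3 arrangements); NO2 fac (chiral).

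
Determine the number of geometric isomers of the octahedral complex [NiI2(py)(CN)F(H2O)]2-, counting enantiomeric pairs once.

9

Placing the ligands in turn and identifying arrangements related by rotation or reflection leaves 9 distinct geometric isomers.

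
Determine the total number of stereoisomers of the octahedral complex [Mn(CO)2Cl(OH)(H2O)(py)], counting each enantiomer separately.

The six octahedral sites form three mutually perpendicular trans pairs.
Systematic enumeration (placing each ligand type in turn and discarding arrangements equivalent by rotation or reflection) gives 9 geometric isomers.
Of these, 6 lack any improper symmetry element and so occur as enantiomeric pairs, giving 9 + 6 = 15 stereoisomers in total.

15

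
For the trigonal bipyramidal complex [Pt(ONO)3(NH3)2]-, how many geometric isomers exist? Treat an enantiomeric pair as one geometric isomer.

In a trigonal bipyramid the two axial positions differ from the three equatorial ones.
There are 3 geometric isomers: NH3 both axial; NH3 one axial, one equatorial; NH3 both equatorial.

3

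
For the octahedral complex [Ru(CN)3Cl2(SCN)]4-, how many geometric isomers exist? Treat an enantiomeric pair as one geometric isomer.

3

An octahedron has six vertices in three trans pairs; every non-trans pair is cis.
There are 3 geometric isomers: CN mer, Cl cis; CN mer, Cl trans; CN fac, Cl cis.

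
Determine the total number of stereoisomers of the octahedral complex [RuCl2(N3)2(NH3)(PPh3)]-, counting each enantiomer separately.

8

An octahedron has six vertices in three trans pairs; every non-trans pair is cis.
Systematic placement gives 6 geometric isomers: Cl trans, N3 trans; Cl trans, N3 cis; Cl cis, N3 cis (3 arrangements, 2 chiral); Cl cis, N3 trans.
Of these, 2 lack any improper symmetry element and so occur as enantiomeric pairs, giving 6 + 2 = 8 stereoisomers in total.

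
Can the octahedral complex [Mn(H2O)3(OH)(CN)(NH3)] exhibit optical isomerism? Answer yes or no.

There are 4 geometric isomers: H2O mer (3 arrangements); H2O fac (chiral).
One of these lacks any improper symmetry element and so occurs as an enantiomeric pair, giving 4 + 1 = 5 stereoisomers in total.

yes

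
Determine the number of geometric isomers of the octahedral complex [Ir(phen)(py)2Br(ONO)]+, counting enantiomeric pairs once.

Each phen is bidentate and must span two cis positions.
The distinct arrangements are (4 in all): py cis (3 arrangements, 2 chiral); py trans.

4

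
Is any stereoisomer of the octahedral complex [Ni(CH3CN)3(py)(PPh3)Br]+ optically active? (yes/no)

yes

In an octahedral complex each vertex has one trans partner and four cis neighbours.
Systematic placement gives 4 geometric isomers: CH3CN mer (3 arrangements); CH3CN fac (chiral).
One of these lacks any improper symmetry element and so occurs as an enantiomeric pair, giving 4 + 1 = 5 stereoisomers in total.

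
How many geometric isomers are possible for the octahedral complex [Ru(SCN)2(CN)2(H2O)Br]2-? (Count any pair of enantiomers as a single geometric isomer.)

6

An octahedron has six vertices in three trans pairs; every non-trans pair is cis.
There are 6 geometric isomers: SCN trans, CN cis; SCN cis, CN cis (3 arrangements, 2 chiral); SCN trans, CN trans; SCN cis, CN trans.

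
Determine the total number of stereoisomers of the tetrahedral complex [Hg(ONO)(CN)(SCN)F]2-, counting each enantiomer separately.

All four vertices of a tetrahedron are equivalent and mutually adjacent, so cis/trans isomerism cannot arise.
Only one geometric arrangement is possible; it has no improper symmetry element, so it exists as a pair of enantiomers (2 stereoisomers).

2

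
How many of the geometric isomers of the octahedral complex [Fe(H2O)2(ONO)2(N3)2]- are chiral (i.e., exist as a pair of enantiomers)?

1

The six octahedral sites form three mutually perpendicular trans pairs.
Working through the distinct placements yields 5 geometric isomers: H2O trans, ONO trans, N3 trans; H2O trans, ONO cis, N3 cis; H2O cis, ONO trans, N3 cis; H2O cis, ONO cis, N3 cis (chiral); H2O cis, ONO cis, N3 trans.
One of these lacks any improper symmetry element and so occurs as an enantiomeric pair, giving 5 + 1 = 6 stereoisomers in total.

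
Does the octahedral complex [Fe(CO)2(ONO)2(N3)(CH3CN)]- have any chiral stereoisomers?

yes

In an octahedral complex each vertex has one trans partner and four cis neighbours.
Working through the distinct placements yields 6 geometric isomers: CO cis, ONO trans; CO cis, ONO cis (3 arrangements, 2 chiral); CO trans, ONO trans; CO trans, ONO cis.
Of these, 2 lack any improper symmetry element and so occur as enantiomeric pairs, giving 6 + 2 = 8 stereoisomers in total.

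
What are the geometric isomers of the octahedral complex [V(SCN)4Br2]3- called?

There are 2 geometric isomers: Br trans; Br cis.

cis and trans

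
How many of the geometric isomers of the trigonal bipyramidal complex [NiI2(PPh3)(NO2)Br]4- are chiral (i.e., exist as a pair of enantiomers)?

A trigonal bipyramid has two axial and three equatorial sites, which are chemically inequivalent.
Systematic enumeration (placing each ligand type in turn and discarding arrangements equivalent by rotation or reflection) gives 7 geometric isomers.
Of these, 3 lack any improper symmetry element and so occur as enantiomeric pairs, giving 7 + 3 = 10 stereoisomers in total.

3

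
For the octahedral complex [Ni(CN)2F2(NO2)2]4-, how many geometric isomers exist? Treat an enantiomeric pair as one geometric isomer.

In an octahedral complex each vertex has one trans partner and four cis neighbours.
Systematic placement gives 5 geometric isomers: CN trans, F trans, NO2 trans; CN trans, F cis, NO2 cis; CN cis, F cis, NO2 trans; CN cis, F cis, NO2 cis (chiral); CN cis, F trans, NO2 cis.

5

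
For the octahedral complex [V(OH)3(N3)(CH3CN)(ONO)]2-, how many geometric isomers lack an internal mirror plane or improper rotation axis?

1

An octahedron has six vertices in three trans pairs; every non-trans pair is cis.
The distinct arrangements are (4 in all): OH mer (3 arrangements); OH fac (chiral).
One of these lacks any improper symmetry element and so occurs as an enantiomeric pair, giving 4 + 1 = 5 stereoisomers in total.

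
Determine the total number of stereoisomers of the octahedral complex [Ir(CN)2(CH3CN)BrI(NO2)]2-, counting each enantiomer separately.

15

Exhaustive case analysis gives 9 geometric isomers.
Of these, 6 lack any improper symmetry element and so occur as enantiomeric pairs, giving 9 + 6 = 15 stereoisomers in total.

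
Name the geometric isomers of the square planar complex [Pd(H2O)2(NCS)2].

cis and trans

Working through the distinct placements yields 2 geometric isomers: H2O cis; H2O trans.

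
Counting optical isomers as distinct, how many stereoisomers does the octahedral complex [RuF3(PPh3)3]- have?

Systematic placement gives 2 geometric isomers: F mer; F fac.
Each arrangement has an internal mirror plane or centre of symmetry, so none is chiral.

2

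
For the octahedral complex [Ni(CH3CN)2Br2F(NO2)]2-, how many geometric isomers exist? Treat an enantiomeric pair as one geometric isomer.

There are 6 geometric isomers: CH3CN trans, Br trans; CH3CN cis, Br trans; CH3CN cis, Br cis (3 arrangements, 2 chiral); CH3CN trans, Br cis.

6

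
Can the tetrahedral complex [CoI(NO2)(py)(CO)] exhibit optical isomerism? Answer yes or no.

All four vertices of a tetrahedron are equivalent and mutually adjacent, so cis/trans isomerism cannot arise.
Only one geometric arrangement is possible; it has no improper symmetry element, so it exists as a pair of enantiomers (2 stereoisomers).

yes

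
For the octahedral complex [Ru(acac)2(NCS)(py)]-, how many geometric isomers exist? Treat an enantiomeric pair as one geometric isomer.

2

The six octahedral sites form three mutually perpendicular trans pairs.
Each acac is bidentate and must span two cis positions.
Systematic placement gives 2 geometric isomers: NCS and py mutually cis (chiral); NCS and py mutually trans.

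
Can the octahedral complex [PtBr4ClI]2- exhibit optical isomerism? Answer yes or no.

There are 2 geometric isomers: Cl and I mutually trans; Cl and I mutually cis.
Each arrangement has an internal mirror plane or centre of symmetry, so none is chiral.

no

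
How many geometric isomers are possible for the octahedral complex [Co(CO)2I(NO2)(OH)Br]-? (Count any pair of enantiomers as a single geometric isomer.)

9

In an octahedral complex each vertex has one trans partner and four cis neighbours.
Systematic enumeration (placing each ligand type in turn and discarding arrangements equivalent by rotation or reflection) gives 9 geometric isomers.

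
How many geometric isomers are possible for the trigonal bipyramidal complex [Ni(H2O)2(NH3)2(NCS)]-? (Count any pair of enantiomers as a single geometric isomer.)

Exhaustive case analysis gives 5 geometric isomers.

5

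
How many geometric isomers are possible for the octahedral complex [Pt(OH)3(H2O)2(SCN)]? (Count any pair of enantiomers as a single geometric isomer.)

3

Working through the distinct placements yields 3 geometric isomers: OH mer, H2O trans; OH fac, H2O cis; OH mer, H2O cis.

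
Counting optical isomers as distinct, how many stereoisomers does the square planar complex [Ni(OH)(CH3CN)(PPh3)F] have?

3

A square has two trans pairs of vertices; adjacent vertices are cis.
Working through the distinct placements yields 3 geometric isomers: (CH3CN/OH trans, F/PPh3 trans); (CH3CN/PPh3 trans, F/OH trans); (CH3CN/F trans, OH/PPh3 trans).
Each arrangement has an internal mirror plane or centre of symmetry, so none is chiral.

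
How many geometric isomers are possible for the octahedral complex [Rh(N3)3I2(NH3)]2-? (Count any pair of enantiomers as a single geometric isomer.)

In an octahedral complex each vertex has one trans partner and four cis neighbours.
Working through the distinct placements yields 3 geometric isomers: N3 mer, I trans; N3 fac, I cis; N3 mer, I cis.

3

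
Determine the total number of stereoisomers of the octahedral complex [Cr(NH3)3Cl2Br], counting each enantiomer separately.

3

In an octahedral complex each vertex has one trans partner and four cis neighbours.
Working through the distinct placements yields 3 geometric isomers: NH3 mer, Cl cis; NH3 mer, Cl trans; NH3 fac, Cl cis.
Each arrangement has an internal mirror plane or centre of symmetry, so none is chiral.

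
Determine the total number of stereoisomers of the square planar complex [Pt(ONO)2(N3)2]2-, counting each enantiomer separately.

The distinct arrangements are (2 in all): ONO cis; ONO trans.
Each arrangement has an internal mirror plane or centre of symmetry, so none is chiral.

2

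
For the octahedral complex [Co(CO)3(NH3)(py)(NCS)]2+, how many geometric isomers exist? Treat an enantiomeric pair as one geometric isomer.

The distinct arrangements are (4 in all): CO mer (3 arrangements); CO fac (chiral).

4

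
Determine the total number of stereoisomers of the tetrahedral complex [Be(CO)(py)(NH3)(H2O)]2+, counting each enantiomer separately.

2

All four vertices of a tetrahedron are equivalent and mutually adjacent, so cis/trans isomerism cannot arise.
Only one geometric arrangement is possible; it has no improper symmetry element, so it exists as a pair of enantiomers (2 stereoisomers).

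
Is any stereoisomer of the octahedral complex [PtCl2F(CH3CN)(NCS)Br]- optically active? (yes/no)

The six octahedral sites form three mutually perpendicular trans pairs.
Placing the ligands in turn and identifying arrangements related by rotation or reflection leaves 9 distinct geometric isomers.
Of these, 6 lack any improper symmetry element and so occur as enantiomeric pairs, giving 9 + 6 = 15 stereoisomers in total.

yes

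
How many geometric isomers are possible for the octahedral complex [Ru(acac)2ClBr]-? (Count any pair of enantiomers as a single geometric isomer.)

2

The six octahedral sites form three mutually perpendicular trans pairs.
Each acac is bidentate and must span two cis positions.
Systematic placement gives 2 geometric isomers: Cl and Br mutually trans; Cl and Br mutually cis (chiral).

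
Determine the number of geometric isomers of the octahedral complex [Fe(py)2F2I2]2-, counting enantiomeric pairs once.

5

An octahedron has six vertices in three trans pairs; every non-trans pair is cis.
The distinct arrangements are (5 in all): py trans, F trans, I trans; py cis, F trans, I cis; py trans, F cis, I cis; py cis, F cis, I cis (chiral); py cis, F cis, I trans.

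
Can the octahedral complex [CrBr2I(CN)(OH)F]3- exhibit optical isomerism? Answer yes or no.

The six octahedral sites form three mutually perpendicular trans pairs.
Placing the ligands in turn and identifying arrangements related by rotation or reflection leaves 9 distinct geometric isomers.
Of these, 6 lack any improper symmetry element and so occur as enantiomeric pairs, giving 9 + 6 = 15 stereoisomers in total.

yes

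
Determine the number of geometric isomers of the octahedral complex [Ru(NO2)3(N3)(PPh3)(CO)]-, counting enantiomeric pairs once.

4

The six octahedral sites form three mutually perpendicular trans pairs.
Working through the distinct placements yields 4 geometric isomers: NO2 mer (3 arrangements); NO2 fac (chiral).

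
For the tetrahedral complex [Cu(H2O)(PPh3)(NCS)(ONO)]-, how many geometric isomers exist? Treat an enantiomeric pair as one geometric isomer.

1

Only one geometric arrangement is possible; it has no improper symmetry element, so it exists as a pair of enantiomers (2 stereoisomers).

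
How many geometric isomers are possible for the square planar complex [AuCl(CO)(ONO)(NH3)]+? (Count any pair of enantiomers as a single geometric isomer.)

A square has two trans pairs of vertices; adjacent vertices are cis.
There are 3 geometric isomers: (CO/NH3 trans, Cl/ONO trans); (CO/ONO trans, Cl/NH3 trans); (CO/Cl trans, NH3/ONO trans).

3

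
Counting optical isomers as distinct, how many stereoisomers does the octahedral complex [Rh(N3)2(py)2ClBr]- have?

8

In an octahedral complex each vertex has one trans partner and four cis neighbours.
Working through the distinct placements yields 6 geometric isomers: N3 trans, py trans; N3 cis, py cis (3 arrangements, 2 chiral); N3 cis, py trans; N3 trans, py cis.
Of these, 2 lack any improper symmetry element and so occur as enantiomeric pairs, giving 6 + 2 = 8 stereoisomers in total.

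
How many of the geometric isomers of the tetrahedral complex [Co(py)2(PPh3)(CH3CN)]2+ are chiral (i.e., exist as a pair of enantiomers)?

All four vertices of a tetrahedron are equivalent and mutually adjacent, so cis/trans isomerism cannot arise.
Only one geometric arrangement is possible.

0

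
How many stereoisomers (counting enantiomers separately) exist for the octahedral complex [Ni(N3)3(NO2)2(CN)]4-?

An octahedron has six vertices in three trans pairs; every non-trans pair is cis.
The distinct arrangements are (3 in all): N3 mer, NO2 trans; N3 fac, NO2 cis; N3 mer, NO2 cis.
Each arrangement has an internal mirror plane or centre of symmetry, so none is chiral.

3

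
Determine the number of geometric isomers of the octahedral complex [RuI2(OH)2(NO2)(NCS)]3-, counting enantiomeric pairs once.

The six octahedral sites form three mutually perpendicular trans pairs.
Systematic placement gives 6 geometric isomers: I trans, OH trans; I trans, OH cis; I cis, OH trans; I cis, OH cis (3 arrangements, 2 chiral).

6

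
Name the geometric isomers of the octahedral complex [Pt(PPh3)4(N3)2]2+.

cis and trans

In an octahedral complex each vertex has one trans partner and four cis neighbours.
Working through the distinct placements yields 2 geometric isomers: N3 trans; N3 cis.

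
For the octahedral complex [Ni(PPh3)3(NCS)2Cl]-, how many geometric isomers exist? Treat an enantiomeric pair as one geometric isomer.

3

In an octahedral complex each vertex has one trans partner and four cis neighbours.
Working through the distinct placements yields 3 geometric isomers: PPh3 mer, NCS cis; PPh3 mer, NCS trans; PPh3 fac, NCS cis.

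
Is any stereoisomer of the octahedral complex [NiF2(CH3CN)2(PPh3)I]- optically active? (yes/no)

In an octahedral complex each vertex has one trans partner and four cis neighbours.
Working through the distinct placements yields 6 geometric isomers: F trans, CH3CN trans; F cis, CH3CN trans; F cis, CH3CN cis (3 arrangements, 2 chiral); F trans, CH3CN cis.
Of these, 2 lack any improper symmetry element and so occur as enantiomeric pairs, giving 6 + 2 = 8 stereoisomers in total.

yes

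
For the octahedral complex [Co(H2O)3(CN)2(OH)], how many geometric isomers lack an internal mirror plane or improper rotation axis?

0

The distinct arrangements are (3 in all): H2O mer, CN trans; H2O fac, CN cis; H2O mer, CN cis.
Each arrangement has an internal mirror plane or centre of symmetry, so none is chiral.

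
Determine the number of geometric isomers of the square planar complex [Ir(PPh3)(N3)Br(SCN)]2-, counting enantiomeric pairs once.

A square has two trans pairs of vertices; adjacent vertices are cis.
Systematic placement gives 3 geometric isomers: (Br/PPh3 trans, N3/SCN trans); (Br/SCN trans, N3/PPh3 trans); (Br/N3 trans, PPh3/SCN trans).

3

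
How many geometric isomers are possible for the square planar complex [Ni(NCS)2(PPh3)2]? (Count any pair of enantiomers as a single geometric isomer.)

In a square planar complex each vertex has one trans partner and two cis neighbours.
Working through the distinct placements yields 2 geometric isomers: NCS cis; NCS trans.

2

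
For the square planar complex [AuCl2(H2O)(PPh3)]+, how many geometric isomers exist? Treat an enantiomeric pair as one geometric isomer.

2

A square has two trans pairs of vertices; adjacent vertices are cis.
Systematic placement gives 2 geometric isomers: Cl cis; Cl trans.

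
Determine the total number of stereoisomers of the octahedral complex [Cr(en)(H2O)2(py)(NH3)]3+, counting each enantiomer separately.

6

Each en is bidentate and must span two cis positions.
The distinct arrangements are (4 in all): H2O trans; H2O cis (3 arrangements, 2 chiral).
Of these, 2 lack any improper symmetry element and so occur as enantiomeric pairs, giving 4 + 2 = 6 stereoisomers in total.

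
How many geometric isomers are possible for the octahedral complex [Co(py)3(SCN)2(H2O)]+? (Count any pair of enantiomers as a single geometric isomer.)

Working through the distinct placements yields 3 geometric isomers: py mer, SCN cis; py mer, SCN trans; py fac, SCN cis.

3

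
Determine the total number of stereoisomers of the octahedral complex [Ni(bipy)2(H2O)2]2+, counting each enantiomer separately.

3

Each bipy is bidentate and must span two cis positions.
Working through the distinct placements yields 2 geometric isomers: H2O trans; H2O cis (chiral).
One of these lacks any improper symmetry element and so occurs as an enantiomeric pair, giving 2 + 1 = 3 stereoisomers in total.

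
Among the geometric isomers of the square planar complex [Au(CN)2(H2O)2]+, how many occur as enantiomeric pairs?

Systematic placement gives 2 geometric isomers: CN cis; CN trans.
Each arrangement has an internal mirror plane or centre of symmetry, so none is chiral.

0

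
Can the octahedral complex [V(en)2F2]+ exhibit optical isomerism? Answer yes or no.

yes

In an octahedral complex each vertex has one trans partner and four cis neighbours.
Each en is bidentate and must span two cis positions.
The distinct arrangements are (2 in all): F trans; F cis (chiral).
One of these lacks any improper symmetry element and so occurs as an enantiomeric pair, giving 2 + 1 = 3 stereoisomers in total.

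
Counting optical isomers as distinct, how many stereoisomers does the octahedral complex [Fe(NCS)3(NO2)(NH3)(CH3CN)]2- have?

The six octahedral sites form three mutually perpendicular trans pairs.
There are 4 geometric isomers: NCS mer (3 arrangements); NCS fac (chiral).
One of these lacks any improper symmetry element and so occurs as an enantiomeric pair, giving 4 + 1 = 5 stereoisomers in total.

5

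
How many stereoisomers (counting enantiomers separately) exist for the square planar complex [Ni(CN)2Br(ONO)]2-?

In a square planar complex each vertex has one trans partner and two cis neighbours.
Working through the distinct placements yields 2 geometric isomers: CN cis; CN trans.
Each arrangement has an internal mirror plane or centre of symmetry, so none is chiral.

2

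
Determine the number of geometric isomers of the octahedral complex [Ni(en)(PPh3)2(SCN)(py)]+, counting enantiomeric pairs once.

4

An octahedron has six vertices in three trans pairs; every non-trans pair is cis.
Each en is bidentate and must span two cis positions.
Systematic placement gives 4 geometric isomers: PPh3 trans; PPh3 cis (3 arrangements, 2 chiral).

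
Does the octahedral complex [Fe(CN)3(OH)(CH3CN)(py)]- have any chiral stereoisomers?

Systematic placement gives 4 geometric isomers: CN mer (3 arrangements); CN fac (chiral).
One of these lacks any improper symmetry element and so occurs as an enantiomeric pair, giving 4 + 1 = 5 stereoisomers in total.

yes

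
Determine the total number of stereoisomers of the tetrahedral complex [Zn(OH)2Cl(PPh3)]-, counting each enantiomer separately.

In a tetrahedral complex all four positions are equivalent and every pair of ligands is adjacent — there is no cis/trans distinction.
Only one geometric arrangement is possible.

1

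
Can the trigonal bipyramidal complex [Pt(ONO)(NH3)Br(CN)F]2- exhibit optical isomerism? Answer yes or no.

A trigonal bipyramid has two axial and three equatorial sites, which are chemically inequivalent.
Placing the ligands in turn and identifying arrangements related by rotation or reflection leaves 10 distinct geometric isomers.
Of these, 10 lack any improper symmetry element and so occur as enantiomeric pairs, giving 10 + 10 = 20 stereoisomers in total.

yes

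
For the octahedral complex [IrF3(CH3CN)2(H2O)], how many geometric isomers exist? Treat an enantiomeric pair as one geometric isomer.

The six octahedral sites form three mutually perpendicular trans pairs.
The distinct arrangements are (3 in all): F mer, CH3CN trans; F fac, CH3CN cis; F mer, CH3CN cis.

3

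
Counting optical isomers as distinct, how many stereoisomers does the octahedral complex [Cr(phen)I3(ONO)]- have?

In an octahedral complex each vertex has one trans partner and four cis neighbours.
Each phen is bidentate and must span two cis positions.
Working through the distinct placements yields 2 geometric isomers: I mer; I fac.
Each arrangement has an internal mirror plane or centre of symmetry, so none is chiral.

2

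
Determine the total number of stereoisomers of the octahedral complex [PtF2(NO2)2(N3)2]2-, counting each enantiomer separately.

6

The six octahedral sites form three mutually perpendicular trans pairs.
Working through the distinct placements yields 5 geometric isomers: F trans, NO2 trans, N3 trans; F trans, NO2 cis, N3 cis; F cis, NO2 trans, N3 cis; F cis, NO2 cis, N3 cis (chiral); F cis, NO2 cis, N3 trans.
One of these lacks any improper symmetry element and so occurs as an enantiomeric pair, giving 5 + 1 = 6 stereoisomers in total.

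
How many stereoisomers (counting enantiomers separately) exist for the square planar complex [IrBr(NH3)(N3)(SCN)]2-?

A square has two trans pairs of vertices; adjacent vertices are cis.
There are 3 geometric isomers: (Br/NH3 trans, N3/SCN trans); (Br/SCN trans, N3/NH3 trans); (Br/N3 trans, NH3/SCN trans).
Each arrangement has an internal mirror plane or centre of symmetry, so none is chiral.

3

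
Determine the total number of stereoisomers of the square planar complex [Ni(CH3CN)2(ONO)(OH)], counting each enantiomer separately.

Working through the distinct placements yields 2 geometric isomers: CH3CN cis; CH3CN trans.
Each arrangement has an internal mirror plane or centre of symmetry, so none is chiral.

2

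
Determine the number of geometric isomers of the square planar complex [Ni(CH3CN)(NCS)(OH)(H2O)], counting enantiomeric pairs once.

3

In a square planar complex each vertex has one trans partner and two cis neighbours.
There are 3 geometric isomers: (CH3CN/NCS trans, H2O/OH trans); (CH3CN/OH trans, H2O/NCS trans); (CH3CN/H2O trans, NCS/OH trans).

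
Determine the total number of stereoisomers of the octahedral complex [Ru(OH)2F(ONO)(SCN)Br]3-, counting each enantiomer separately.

15

Exhaustive case analysis gives 9 geometric isomers.
Of these, 6 lack any improper symmetry element and so occur as enantiomeric pairs, giving 9 + 6 = 15 stereoisomers in total.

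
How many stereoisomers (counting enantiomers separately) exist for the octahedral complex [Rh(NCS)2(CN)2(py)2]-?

6

In an octahedral complex each vertex has one trans partner and four cis neighbours.
There are 5 geometric isomers: NCS trans, CN trans, py trans; NCS cis, CN trans, py cis; NCS cis, CN cis, py trans; NCS cis, CN cis, py cis (chiral); NCS trans, CN cis, py cis.
One of these lacks any improper symmetry element and so occurs as an enantiomeric pair, giving 5 + 1 = 6 stereoisomers in total.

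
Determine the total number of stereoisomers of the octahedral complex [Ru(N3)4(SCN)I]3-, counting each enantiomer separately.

2

The six octahedral sites form three mutually perpendicular trans pairs.
Working through the distinct placements yields 2 geometric isomers: SCN and I mutually cis; SCN and I mutually trans.
Each arrangement has an internal mirror plane or centre of symmetry, so none is chiral.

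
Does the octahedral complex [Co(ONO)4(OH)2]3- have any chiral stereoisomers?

In an octahedral complex each vertex has one trans partner and four cis neighbours.
The distinct arrangements are (2 in all): OH trans; OH cis.
Each arrangement has an internal mirror plane or centre of symmetry, so none is chiral.

no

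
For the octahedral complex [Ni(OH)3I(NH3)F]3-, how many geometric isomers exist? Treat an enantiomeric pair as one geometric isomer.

An octahedron has six vertices in three trans pairs; every non-trans pair is cis.
The distinct arrangements are (4 in all): OH mer (3 arrangements); OH fac (chiral).

4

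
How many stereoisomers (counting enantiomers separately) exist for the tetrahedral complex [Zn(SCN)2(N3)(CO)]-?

1

In a tetrahedral complex all four positions are equivalent and every pair of ligands is adjacent — there is no cis/trans distinction.
Only one geometric arrangement is possible.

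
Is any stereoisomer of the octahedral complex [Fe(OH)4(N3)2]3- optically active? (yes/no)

An octahedron has six vertices in three trans pairs; every non-trans pair is cis.
Systematic placement gives 2 geometric isomers: N3 trans; N3 cis.
Each arrangement has an internal mirror plane or centre of symmetry, so none is chiral.

no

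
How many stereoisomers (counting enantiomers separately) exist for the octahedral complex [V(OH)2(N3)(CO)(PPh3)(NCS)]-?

The six octahedral sites form three mutually perpendicular trans pairs.
Exhaustive case analysis gives 9 geometric isomers.
Of these, 6 lack any improper symmetry element and so occur as enantiomeric pairs, giving 9 + 6 = 15 stereoisomers in total.

15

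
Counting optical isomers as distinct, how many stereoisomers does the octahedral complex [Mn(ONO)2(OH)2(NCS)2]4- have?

In an octahedral complex each vertex has one trans partner and four cis neighbours.
There are 5 geometric isomers: ONO trans, OH trans, NCS trans; ONO cis, OH cis, NCS trans; ONO trans, OH cis, NCS cis; ONO cis, OH cis, NCS cis (chiral); ONO cis, OH trans, NCS cis.
One of these lacks any improper symmetry element and so occurs as an enantiomeric pair, giving 5 + 1 = 6 stereoisomers in total.

6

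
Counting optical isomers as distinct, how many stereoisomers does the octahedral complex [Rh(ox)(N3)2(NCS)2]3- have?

4

An octahedron has six vertices in three trans pairs; every non-trans pair is cis.
Each ox is bidentate and must span two cis positions.
Working through the distinct placements yields 3 geometric isomers: N3 trans, NCS cis; N3 cis, NCS cis (chiral); N3 cis, NCS trans.
One of these lacks any improper symmetry element and so occurs as an enantiomeric pair, giving 3 + 1 = 4 stereoisomers in total.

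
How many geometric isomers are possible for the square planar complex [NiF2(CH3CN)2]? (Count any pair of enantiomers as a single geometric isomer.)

2

In a square planar complex each vertex has one trans partner and two cis neighbours.
The distinct arrangements are (2 in all): F cis; F trans.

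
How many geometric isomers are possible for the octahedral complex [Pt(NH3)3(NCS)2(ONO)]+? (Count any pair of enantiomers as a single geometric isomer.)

In an octahedral complex each vertex has one trans partner and four cis neighbours.
There are 3 geometric isomers: NH3 mer, NCS trans; NH3 fac, NCS cis; NH3 mer, NCS cis.

3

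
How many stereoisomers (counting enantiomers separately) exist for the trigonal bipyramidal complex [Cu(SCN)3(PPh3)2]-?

In a trigonal bipyramid the two axial positions differ from the three equatorial ones.
The distinct arrangements are (3 in all): PPh3 both axial; PPh3 one axial, one equatorial; PPh3 both equatorial.
Each arrangement has an internal mirror plane or centre of symmetry, so none is chiral.

3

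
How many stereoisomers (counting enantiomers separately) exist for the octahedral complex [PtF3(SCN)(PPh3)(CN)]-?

The six octahedral sites form three mutually perpendicular trans pairs.
Systematic placement gives 4 geometric isomers: F mer (3 arrangements); F fac (chiral).
One of these lacks any improper symmetry element and so occurs as an enantiomeric pair, giving 4 + 1 = 5 stereoisomers in total.

5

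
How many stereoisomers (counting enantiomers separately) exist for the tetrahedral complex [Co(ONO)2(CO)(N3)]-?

Only one geometric arrangement is possible.

1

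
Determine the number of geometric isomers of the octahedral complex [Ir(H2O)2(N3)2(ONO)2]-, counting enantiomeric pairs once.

The six octahedral sites form three mutually perpendicular trans pairs.
The distinct arrangements are (5 in all): H2O trans, N3 trans, ONO trans; H2O trans, N3 cis, ONO cis; H2O cis, N3 cis, ONO trans; H2O cis, N3 cis, ONO cis (chiral); H2O cis, N3 trans, ONO cis.

5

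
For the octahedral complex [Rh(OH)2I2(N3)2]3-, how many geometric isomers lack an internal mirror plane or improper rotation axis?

1

The six octahedral sites form three mutually perpendicular trans pairs.
The distinct arrangements are (5 in all): OH trans, I trans, N3 trans; OH cis, I trans, N3 cis; OH trans, I cis, N3 cis; OH cis, I cis, N3 cis (chiral); OH cis, I cis, N3 trans.
One of these lacks any improper symmetry element and so occurs as an enantiomeric pair, giving 5 + 1 = 6 stereoisomers in total.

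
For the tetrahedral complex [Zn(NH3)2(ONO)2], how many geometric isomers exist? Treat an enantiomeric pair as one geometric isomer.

1

In a tetrahedral complex all four positions are equivalent and every pair of ligands is adjacent — there is no cis/trans distinction.
Only one geometric arrangement is possible.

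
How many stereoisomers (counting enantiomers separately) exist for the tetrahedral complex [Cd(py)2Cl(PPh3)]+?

1

All four vertices of a tetrahedron are equivalent and mutually adjacent, so cis/trans isomerism cannot arise.
Only one geometric arrangement is possible.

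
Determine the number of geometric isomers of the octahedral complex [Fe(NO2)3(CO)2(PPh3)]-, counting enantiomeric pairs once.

The six octahedral sites form three mutually perpendicular trans pairs.
There are 3 geometric isomers: NO2 mer, CO trans; NO2 fac, CO cis; NO2 mer, CO cis.

3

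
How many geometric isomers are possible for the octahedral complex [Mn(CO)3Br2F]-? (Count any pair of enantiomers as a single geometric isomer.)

An octahedron has six vertices in three trans pairs; every non-trans pair is cis.
Working through the distinct placements yields 3 geometric isomers: CO mer, Br trans; CO fac, Br cis; CO mer, Br cis.

3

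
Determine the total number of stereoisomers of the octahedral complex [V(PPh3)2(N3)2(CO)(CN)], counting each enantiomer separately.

An octahedron has six vertices in three trans pairs; every non-trans pair is cis.
Working through the distinct placements yields 6 geometric isomers: PPh3 trans, N3 trans; PPh3 cis, N3 cis (3 arrangements, 2 chiral); PPh3 trans, N3 cis; PPh3 cis, N3 trans.
Of these, 2 lack any improper symmetry element and so occur as enantiomeric pairs, giving 6 + 2 = 8 stereoisomers in total.

8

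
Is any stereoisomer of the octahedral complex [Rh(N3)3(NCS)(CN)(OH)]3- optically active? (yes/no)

There are 4 geometric isomers: N3 mer (3 arrangements); N3 fac (chiral).
One of these lacks any improper symmetry element and so occurs as an enantiomeric pair, giving 4 + 1 = 5 stereoisomers in total.

yes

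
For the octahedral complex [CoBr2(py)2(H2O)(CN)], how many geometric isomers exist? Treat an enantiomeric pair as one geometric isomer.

Working through the distinct placements yields 6 geometric isomers: Br trans, py trans; Br trans, py cis; Br cis, py trans; Br cis, py cis (3 arrangements, 2 chiral).

6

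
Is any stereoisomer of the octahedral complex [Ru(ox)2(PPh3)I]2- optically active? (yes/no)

yes

Each ox is bidentate and must span two cis positions.
The distinct arrangements are (2 in all): PPh3 and I mutually trans; PPh3 and I mutually cis (chiral).
One of these lacks any improper symmetry element and so occurs as an enantiomeric pair, giving 2 + 1 = 3 stereoisomers in total.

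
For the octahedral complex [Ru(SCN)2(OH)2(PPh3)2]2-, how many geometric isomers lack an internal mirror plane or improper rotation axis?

1

Systematic placement gives 5 geometric isomers: SCN trans, OH trans, PPh3 trans; SCN cis, OH trans, PPh3 cis; SCN trans, OH cis, PPh3 cis; SCN cis, OH cis, PPh3 cis (chiral); SCN cis, OH cis, PPh3 trans.
One of these lacks any improper symmetry element and so occurs as an enantiomeric pair, giving 5 + 1 = 6 stereoisomers in total.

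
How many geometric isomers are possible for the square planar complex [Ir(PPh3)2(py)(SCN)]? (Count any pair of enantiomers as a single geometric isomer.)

2

In a square planar complex each vertex has one trans partner and two cis neighbours.
Working through the distinct placements yields 2 geometric isomers: PPh3 cis; PPh3 trans.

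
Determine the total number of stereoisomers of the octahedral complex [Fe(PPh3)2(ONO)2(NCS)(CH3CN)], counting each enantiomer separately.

In an octahedral complex each vertex has one trans partner and four cis neighbours.
There are 6 geometric isomers: PPh3 trans, ONO trans; PPh3 cis, ONO cis (3 arrangements, 2 chiral); PPh3 trans, ONO cis; PPh3 cis, ONO trans.
Of these, 2 lack any improper symmetry element and so occur as enantiomeric pairs, giving 6 + 2 = 8 stereoisomers in total.

8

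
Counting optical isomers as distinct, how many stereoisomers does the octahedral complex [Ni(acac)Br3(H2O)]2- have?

2

Each acac is bidentate and must span two cis positions.
The distinct arrangements are (2 in all): Br mer; Br fac.
Each arrangement has an internal mirror plane or centre of symmetry, so none is chiral.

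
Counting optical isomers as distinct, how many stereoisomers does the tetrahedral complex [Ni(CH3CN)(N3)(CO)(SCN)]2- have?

2

In a tetrahedral complex all four positions are equivalent and every pair of ligands is adjacent — there is no cis/trans distinction.
Only one geometric arrangement is possible; it has no improper symmetry element, so it exists as a pair of enantiomers (2 stereoisomers).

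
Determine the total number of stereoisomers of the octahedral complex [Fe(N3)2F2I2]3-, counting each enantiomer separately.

The six octahedral sites form three mutually perpendicular trans pairs.
Systematic placement gives 5 geometric isomers: N3 trans, F trans, I trans; N3 cis, F trans, I cis; N3 trans, F cis, I cis; N3 cis, F cis, I cis (chiral); N3 cis, F cis, I trans.
One of these lacks any improper symmetry element and so occurs as an enantiomeric pair, giving 5 + 1 = 6 stereoisomers in total.

6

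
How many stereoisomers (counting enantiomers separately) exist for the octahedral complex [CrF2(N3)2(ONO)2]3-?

6

Working through the distinct placements yields 5 geometric isomers: F trans, N3 trans, ONO trans; F trans, N3 cis, ONO cis; F cis, N3 cis, ONO trans; F cis, N3 cis, ONO cis (chiral); F cis, N3 trans, ONO cis.
One of these lacks any improper symmetry element and so occurs as an enantiomeric pair, giving 5 + 1 = 6 stereoisomers in total.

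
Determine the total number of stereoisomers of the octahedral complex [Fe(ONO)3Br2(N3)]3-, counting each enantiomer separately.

The six octahedral sites form three mutually perpendicular trans pairs.
Systematic placement gives 3 geometric isomers: ONO mer, Br trans; ONO mer, Br cis; ONO fac, Br cis.
Each arrangement has an internal mirror plane or centre of symmetry, so none is chiral.

3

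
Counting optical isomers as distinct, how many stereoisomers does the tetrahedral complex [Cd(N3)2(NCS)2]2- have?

All four vertices of a tetrahedron are equivalent and mutually adjacent, so cis/trans isomerism cannot arise.
Only one geometric arrangement is possible.

1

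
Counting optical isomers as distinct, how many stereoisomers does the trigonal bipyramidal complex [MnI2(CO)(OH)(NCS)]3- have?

A trigonal bipyramid has two axial and three equatorial sites, which are chemically inequivalent.
Exhaustive case analysis gives 7 geometric isomers.
Of these, 3 lack any improper symmetry element and so occur as enantiomeric pairs, giving 7 + 3 = 10 stereoisomers in total.

10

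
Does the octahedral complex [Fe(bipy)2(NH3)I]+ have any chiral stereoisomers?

The six octahedral sites form three mutually perpendicular trans pairs.
Each bipy is bidentate and must span two cis positions.
There are 2 geometric isomers: NH3 and I mutually trans; NH3 and I mutually cis (chiral).
One of these lacks any improper symmetry element and so occurs as an enantiomeric pair, giving 2 + 1 = 3 stereoisomers in total.

yes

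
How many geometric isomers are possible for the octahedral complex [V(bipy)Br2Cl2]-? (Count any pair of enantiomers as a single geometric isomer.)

Each bipy is bidentate and must span two cis positions.
Working through the distinct placements yields 3 geometric isomers: Br trans, Cl cis; Br cis, Cl cis (chiral); Br cis, Cl trans.

3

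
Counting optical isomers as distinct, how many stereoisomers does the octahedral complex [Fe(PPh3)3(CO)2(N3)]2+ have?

3

In an octahedral complex each vertex has one trans partner and four cis neighbours.
Systematic placement gives 3 geometric isomers: PPh3 mer, CO trans; PPh3 mer, CO cis; PPh3 fac, CO cis.
Each arrangement has an internal mirror plane or centre of symmetry, so none is chiral.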